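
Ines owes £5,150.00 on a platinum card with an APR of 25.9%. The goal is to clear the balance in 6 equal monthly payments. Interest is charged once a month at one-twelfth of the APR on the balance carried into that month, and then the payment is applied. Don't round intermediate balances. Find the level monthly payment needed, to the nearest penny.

£924.33

Monthly rate r = 25.9%/12 = 2.15833% = 0.0215833.
Level-payment amortization: P = B₀·r / (1 − (1+r)^(−n)) = 5150.00·0.0215833 / (1 − 1.02158^(−6)).
Denominator 1 − (1+r)^(−6) = 0.120254192.
P = 111.154 / 0.120254192 ≈ 924.33.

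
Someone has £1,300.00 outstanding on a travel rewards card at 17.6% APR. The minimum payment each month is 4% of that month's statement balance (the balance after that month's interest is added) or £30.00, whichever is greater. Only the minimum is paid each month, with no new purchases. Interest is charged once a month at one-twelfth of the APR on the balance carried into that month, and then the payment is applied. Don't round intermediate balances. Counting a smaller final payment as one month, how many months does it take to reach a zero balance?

Monthly rate r = 17.6%/12 = 1.46667% = 0.0146667.
While 4% of the post-interest balance exceeds £30.00, each month B ← (B·(1+r))·(1 − 0.04), i.e. B shrinks by the factor (1+r)·0.96 = 0.97408.
This holds for months 1–22. Entering month 23 the balance is £729.50; 4% of the post-interest balance is now below £30.00, so the flat £30.00 minimum applies from here.
From month 23 a fixed £30.00 at rate r clears £729.50 in 31 more payments. Total: 22 + 31 = 53 months.

53 months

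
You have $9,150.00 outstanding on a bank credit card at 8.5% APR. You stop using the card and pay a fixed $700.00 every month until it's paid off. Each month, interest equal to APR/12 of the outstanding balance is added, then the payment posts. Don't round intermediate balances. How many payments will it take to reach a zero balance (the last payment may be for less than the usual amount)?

Monthly rate r = 8.5%/12 = 0.708333% = 0.00708333.
Recurrence: B ← B·(1+r) − $700.00.
Month 1: interest $64.81; balance after payment $8,514.81.
Month 2: interest $60.31; balance after payment $7,875.13.
Closed form: n = −ln(1 − rB₀/P)/ln(1+r) = −ln(0.90741)/ln(1.00708) ≈ 13.765, so the balance reaches zero during payment 14.

14 months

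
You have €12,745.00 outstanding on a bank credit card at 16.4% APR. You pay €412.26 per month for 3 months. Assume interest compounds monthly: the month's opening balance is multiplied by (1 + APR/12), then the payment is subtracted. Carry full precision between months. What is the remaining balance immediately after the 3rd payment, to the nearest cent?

€12,020.96

Monthly rate r = 16.4%/12 = 1.36667% = 0.0136667.
Each month: B ← B·(1+r) − €412.26.
Month 1: interest €174.18; balance after payment €12,506.92.
Month 2: interest €170.93; balance after payment €12,265.59.
Month 3: interest €167.63; balance after payment €12,020.96.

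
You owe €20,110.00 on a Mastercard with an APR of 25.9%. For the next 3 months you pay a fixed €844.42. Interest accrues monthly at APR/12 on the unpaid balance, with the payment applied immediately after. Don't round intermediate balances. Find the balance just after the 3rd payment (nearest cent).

€18,852.10

Monthly rate r = 25.9%/12 = 2.15833% = 0.0215833.
Each month: B ← B·(1+r) − €844.42.
Month 1: interest €434.04; balance after payment €19,699.62.
Month 2: interest €425.18; balance after payment €19,280.38.
Month 3: interest €416.13; balance after payment €18,852.10.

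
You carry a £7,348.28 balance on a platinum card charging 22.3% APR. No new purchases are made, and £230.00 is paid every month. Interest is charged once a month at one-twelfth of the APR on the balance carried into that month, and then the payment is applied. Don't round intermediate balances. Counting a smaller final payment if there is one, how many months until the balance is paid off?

49 payments

Monthly rate r = 22.3%/12 = 1.85833% = 0.0185833.
Recurrence: B ← B·(1+r) − £230.00.
Month 1: interest £136.56; balance after payment £7,254.84.
Month 2: interest £134.82; balance after payment £7,159.65.
Closed form: n = −ln(1 − rB₀/P)/ln(1+r) = −ln(0.40628)/ln(1.01858) ≈ 48.918, so the balance reaches zero during payment 49.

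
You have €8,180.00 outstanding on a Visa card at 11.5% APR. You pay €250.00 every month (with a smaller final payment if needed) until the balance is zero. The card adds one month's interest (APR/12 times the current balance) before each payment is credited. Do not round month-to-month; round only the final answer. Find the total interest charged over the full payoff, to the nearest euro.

Monthly rate r = 11.5%/12 = 0.958333% = 0.00958333.
Payoff takes n = ⌈−ln(1 − rB₀/P)/ln(1+r)⌉ = ⌈39.448⌉ = 40 payments; the last is €112.37.
Total paid = 39·€250.00 + €112.37 = €9,862.37.
Total interest = total paid − principal = €9,862.37 − €8,180.00 = €1,682.37.

€1,682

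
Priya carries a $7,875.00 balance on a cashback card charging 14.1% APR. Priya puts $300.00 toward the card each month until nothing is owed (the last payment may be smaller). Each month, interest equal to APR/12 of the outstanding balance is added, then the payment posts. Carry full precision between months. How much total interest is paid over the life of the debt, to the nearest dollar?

Monthly rate r = 14.1%/12 = 1.175% = 0.01175.
Payoff takes n = ⌈−ln(1 − rB₀/P)/ln(1+r)⌉ = ⌈31.571⌉ = 32 payments; the last is $171.86.
Total paid = 31·$300.00 + $171.86 = $9,471.86.
Total interest = total paid − principal = $9,471.86 − $7,875.00 = $1,596.86.

$1,597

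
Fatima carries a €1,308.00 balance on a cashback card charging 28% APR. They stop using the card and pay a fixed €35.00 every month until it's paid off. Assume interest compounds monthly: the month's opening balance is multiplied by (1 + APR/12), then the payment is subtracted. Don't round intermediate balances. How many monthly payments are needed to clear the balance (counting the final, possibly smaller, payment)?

Monthly rate r = 28%/12 = 2.33333% = 0.0233333.
Recurrence: B ← B·(1+r) − €35.00.
Month 1: interest €30.52; balance after payment €1,303.52.
Month 2: interest €30.42; balance after payment €1,298.94.
Closed form: n = −ln(1 − rB₀/P)/ln(1+r) = −ln(0.128)/ln(1.02333) ≈ 89.126, so the balance reaches zero during payment 90.

90 months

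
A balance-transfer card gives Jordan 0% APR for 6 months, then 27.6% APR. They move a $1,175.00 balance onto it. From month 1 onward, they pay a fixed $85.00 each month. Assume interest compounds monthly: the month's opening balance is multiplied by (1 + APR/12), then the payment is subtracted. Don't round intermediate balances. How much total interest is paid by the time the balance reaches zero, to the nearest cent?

$76.73

Promo months 1–6 at r₀ = 0%/12 = 0; months 7+ at r₁ = 27.6%/12 = 0.023.
After month 6 (no interest yet): B = $1,175.00 − 6·$85.00 = $665.00.
Then at r₁ with $85.00/mo: n₂ = −ln(1 − r₁·B/P)/ln(1+r₁) ≈ 8.72 → 9 more payments.
Total paid = 14·$85.00 + $61.73 = $1,251.73; interest = $1,251.73 − $1,175.00 = $76.73.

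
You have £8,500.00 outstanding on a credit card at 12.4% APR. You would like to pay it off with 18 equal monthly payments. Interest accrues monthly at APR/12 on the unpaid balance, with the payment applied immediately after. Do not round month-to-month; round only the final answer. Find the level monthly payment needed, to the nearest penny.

Monthly rate r = 12.4%/12 = 1.03333% = 0.0103333.
Level-payment amortization: P = B₀·r / (1 − (1+r)^(−n)) = 8500.00·0.0103333 / (1 − 1.01033^(−18)).
Denominator 1 − (1+r)^(−18) = 0.168933588.
P = 87.8333 / 0.168933588 ≈ 519.93.

£519.93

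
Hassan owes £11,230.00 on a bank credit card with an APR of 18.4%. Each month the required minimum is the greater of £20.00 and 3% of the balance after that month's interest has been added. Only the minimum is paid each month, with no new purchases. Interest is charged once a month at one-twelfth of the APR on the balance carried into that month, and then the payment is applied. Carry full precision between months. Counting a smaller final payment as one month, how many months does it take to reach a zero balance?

Monthly rate r = 18.4%/12 = 1.53333% = 0.0153333.
While 3% of the post-interest balance exceeds £20.00, each month B ← (B·(1+r))·(1 − 0.03), i.e. B shrinks by the factor (1+r)·0.97 = 0.98487.
This holds for months 1–187. Entering month 188 the balance is £649.40; 3% of the post-interest balance is now below £20.00, so the flat £20.00 minimum applies from here.
From month 188 a fixed £20.00 at rate r clears £649.40 in 46 more payments. Total: 187 + 46 = 233 months.

233 months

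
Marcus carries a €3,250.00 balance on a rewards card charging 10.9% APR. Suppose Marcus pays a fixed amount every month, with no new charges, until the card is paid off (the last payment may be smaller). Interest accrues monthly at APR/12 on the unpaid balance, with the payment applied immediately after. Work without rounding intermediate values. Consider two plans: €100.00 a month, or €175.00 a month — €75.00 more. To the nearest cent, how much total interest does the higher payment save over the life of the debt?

Monthly rate r = 10.9%/12 = 0.908333% = 0.00908333.
At €100.00/mo: n = ⌈−ln(1 − rB₀/P)/ln(1+r)⌉ = 39 payments (last €69.16); total interest = total paid − €3,250.00 = €619.16.
At €175.00/mo: 21 payments (last €75.80); total interest €325.80.
Interest saved = €619.16 − €325.80 = €293.36.

€293.36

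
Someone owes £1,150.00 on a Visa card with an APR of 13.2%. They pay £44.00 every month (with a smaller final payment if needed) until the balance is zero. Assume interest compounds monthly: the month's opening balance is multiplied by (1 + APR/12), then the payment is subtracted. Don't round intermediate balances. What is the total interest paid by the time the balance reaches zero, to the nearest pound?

£213

Monthly rate r = 13.2%/12 = 1.1% = 0.011.
Payoff takes n = ⌈−ln(1 − rB₀/P)/ln(1+r)⌉ = ⌈30.985⌉ = 31 payments; the last is £43.35.
Total paid = 30·£44.00 + £43.35 = £1,363.35.
Total interest = total paid − principal = £1,363.35 − £1,150.00 = £213.35.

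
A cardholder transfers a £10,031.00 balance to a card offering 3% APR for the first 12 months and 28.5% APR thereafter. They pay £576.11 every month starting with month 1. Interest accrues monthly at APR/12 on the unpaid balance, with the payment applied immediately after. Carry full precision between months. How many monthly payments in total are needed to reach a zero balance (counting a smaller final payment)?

19 payments

Promo months 1–12 at r₀ = 3%/12 = 0.0025; months 13+ at r₁ = 28.5%/12 = 0.02375.
After month 12: iterate B ← B·(1+r₀) − £576.11 for 12 months → £3,326.93.
Then at r₁ with £576.11/mo: n₂ = −ln(1 − r₁·B/P)/ln(1+r₁) ≈ 6.28 → 7 more payments.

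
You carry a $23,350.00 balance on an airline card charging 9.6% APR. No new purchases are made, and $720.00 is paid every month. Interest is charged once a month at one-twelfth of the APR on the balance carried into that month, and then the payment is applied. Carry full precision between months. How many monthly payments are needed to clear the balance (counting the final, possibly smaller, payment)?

Monthly rate r = 9.6%/12 = 0.8% = 0.008.
Recurrence: B ← B·(1+r) − $720.00.
Month 1: interest $186.80; balance after payment $22,816.80.
Month 2: interest $182.53; balance after payment $22,279.33.
Closed form: n = −ln(1 − rB₀/P)/ln(1+r) = −ln(0.74056)/ln(1.008) ≈ 37.694, so the balance reaches zero during payment 38.

38 months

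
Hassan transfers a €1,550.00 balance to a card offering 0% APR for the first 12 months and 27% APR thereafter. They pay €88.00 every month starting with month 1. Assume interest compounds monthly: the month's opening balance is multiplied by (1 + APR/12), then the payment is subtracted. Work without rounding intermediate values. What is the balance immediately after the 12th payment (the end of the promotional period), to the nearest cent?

Promo months 1–12 at r₀ = 0%/12 = 0; months 13+ at r₁ = 27%/12 = 0.0225.
After month 12 (no interest yet): B = €1,550.00 − 12·€88.00 = €494.00.

€494.00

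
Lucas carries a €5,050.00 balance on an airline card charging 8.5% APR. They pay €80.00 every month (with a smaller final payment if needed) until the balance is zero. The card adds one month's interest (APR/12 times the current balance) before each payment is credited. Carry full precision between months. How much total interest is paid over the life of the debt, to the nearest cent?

€1,667.06

Monthly rate r = 8.5%/12 = 0.708333% = 0.00708333.
Payoff takes n = ⌈−ln(1 − rB₀/P)/ln(1+r)⌉ = ⌈83.963⌉ = 84 payments; the last is €77.06.
Total paid = 83·€80.00 + €77.06 = €6,717.06.
Total interest = total paid − principal = €6,717.06 − €5,050.00 = €1,667.06.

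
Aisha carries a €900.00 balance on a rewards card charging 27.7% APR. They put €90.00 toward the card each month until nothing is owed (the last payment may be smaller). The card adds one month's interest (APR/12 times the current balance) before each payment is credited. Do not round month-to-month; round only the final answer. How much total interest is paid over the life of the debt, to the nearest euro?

Monthly rate r = 27.7%/12 = 2.30833% = 0.0230833.
Payoff takes n = ⌈−ln(1 − rB₀/P)/ln(1+r)⌉ = ⌈11.500⌉ = 12 payments; the last is €45.28.
Total paid = 11·€90.00 + €45.28 = €1,035.28.
Total interest = total paid − principal = €1,035.28 − €900.00 = €135.28.

€135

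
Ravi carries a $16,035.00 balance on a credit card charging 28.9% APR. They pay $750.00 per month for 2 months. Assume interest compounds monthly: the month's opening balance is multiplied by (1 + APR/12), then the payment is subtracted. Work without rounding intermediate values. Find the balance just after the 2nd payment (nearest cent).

$15,298.59

Monthly rate r = 28.9%/12 = 2.40833% = 0.0240833.
Each month: B ← B·(1+r) − $750.00.
Month 1: interest $386.18; balance after payment $15,671.18.
Month 2: interest $377.41; balance after payment $15,298.59.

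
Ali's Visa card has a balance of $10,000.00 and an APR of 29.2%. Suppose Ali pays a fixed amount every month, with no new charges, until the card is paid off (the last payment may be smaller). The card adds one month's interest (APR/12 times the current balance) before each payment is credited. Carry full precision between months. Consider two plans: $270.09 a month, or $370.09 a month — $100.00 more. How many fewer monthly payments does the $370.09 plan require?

52 fewer payments

Monthly rate r = 29.2%/12 = 2.43333% = 0.0243333.
At $270.09/mo: n = ⌈−ln(1 − rB₀/P)/ln(1+r)⌉ = 97 payments (last $44.71); total interest = total paid − $10,000.00 = $15,973.35.
At $370.09/mo: 45 payments (last $210.89); total interest $6,494.85.
Payments saved = 97 − 45 = 52.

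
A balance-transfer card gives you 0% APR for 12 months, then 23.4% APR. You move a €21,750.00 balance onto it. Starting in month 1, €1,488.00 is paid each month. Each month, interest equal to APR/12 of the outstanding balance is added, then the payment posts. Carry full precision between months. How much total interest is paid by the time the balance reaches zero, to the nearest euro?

Promo months 1–12 at r₀ = 0%/12 = 0; months 13+ at r₁ = 23.4%/12 = 0.0195.
After month 12 (no interest yet): B = €21,750.00 − 12·€1,488.00 = €3,894.00.
Then at r₁ with €1,488.00/mo: n₂ = −ln(1 − r₁·B/P)/ln(1+r₁) ≈ 2.71 → 3 more payments.
Total paid = 14·€1,488.00 + €1,062.66 = €21,894.66; interest = €21,894.66 − €21,750.00 = €144.66.

€145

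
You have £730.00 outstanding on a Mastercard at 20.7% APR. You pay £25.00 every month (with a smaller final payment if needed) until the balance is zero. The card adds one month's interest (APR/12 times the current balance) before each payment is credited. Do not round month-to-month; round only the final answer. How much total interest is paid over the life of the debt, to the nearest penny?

Monthly rate r = 20.7%/12 = 1.725% = 0.01725.
Payoff takes n = ⌈−ln(1 − rB₀/P)/ln(1+r)⌉ = ⌈40.962⌉ = 41 payments; the last is £24.07.
Total paid = 40·£25.00 + £24.07 = £1,024.07.
Total interest = total paid − principal = £1,024.07 − £730.00 = £294.07.

£294.07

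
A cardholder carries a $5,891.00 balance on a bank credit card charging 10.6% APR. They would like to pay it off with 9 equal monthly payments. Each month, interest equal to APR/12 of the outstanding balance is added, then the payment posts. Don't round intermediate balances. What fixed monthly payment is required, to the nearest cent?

Monthly rate r = 10.6%/12 = 0.883333% = 0.00883333.
Level-payment amortization: P = B₀·r / (1 − (1+r)^(−n)) = 5891.00·0.00883333 / (1 − 1.00883^(−9)).
Denominator 1 − (1+r)^(−9) = 0.0760995296.
P = 52.0372 / 0.0760995296 ≈ 683.80.

$683.80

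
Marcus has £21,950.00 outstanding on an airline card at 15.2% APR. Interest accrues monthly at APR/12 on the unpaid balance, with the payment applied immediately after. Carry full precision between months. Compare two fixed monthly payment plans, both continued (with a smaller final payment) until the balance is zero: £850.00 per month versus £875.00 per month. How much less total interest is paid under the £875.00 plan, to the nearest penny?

Monthly rate r = 15.2%/12 = 1.26667% = 0.0126667.
At £850.00/mo: n = ⌈−ln(1 − rB₀/P)/ln(1+r)⌉ = 32 payments (last £403.47); total interest = total paid − £21,950.00 = £4,803.47.
At £875.00/mo: 31 payments (last £331.43); total interest £4,631.43.
Interest saved = £4,803.47 − £4,631.43 = £172.04.

£172.04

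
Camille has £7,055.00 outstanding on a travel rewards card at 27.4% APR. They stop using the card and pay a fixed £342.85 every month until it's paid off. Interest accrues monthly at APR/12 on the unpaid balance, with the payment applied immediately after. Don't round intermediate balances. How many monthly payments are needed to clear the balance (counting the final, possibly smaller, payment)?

Monthly rate r = 27.4%/12 = 2.28333% = 0.0228333.
Recurrence: B ← B·(1+r) − £342.85.
Month 1: interest £161.09; balance after payment £6,873.24.
Month 2: interest £156.94; balance after payment £6,687.33.
Closed form: n = −ln(1 − rB₀/P)/ln(1+r) = −ln(0.53015)/ln(1.02283) ≈ 28.109, so the balance reaches zero during payment 29.

29 payments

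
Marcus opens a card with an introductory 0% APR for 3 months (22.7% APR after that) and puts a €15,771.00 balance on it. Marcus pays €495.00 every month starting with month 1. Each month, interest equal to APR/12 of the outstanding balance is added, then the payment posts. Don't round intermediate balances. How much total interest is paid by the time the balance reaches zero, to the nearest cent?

Promo months 1–3 at r₀ = 0%/12 = 0; months 4+ at r₁ = 22.7%/12 = 0.0189167.
After month 3 (no interest yet): B = €15,771.00 − 3·€495.00 = €14,286.00.
Then at r₁ with €495.00/mo: n₂ = −ln(1 − r₁·B/P)/ln(1+r₁) ≈ 42.13 → 43 more payments.
Total paid = 45·€495.00 + €65.55 = €22,340.55; interest = €22,340.55 − €15,771.00 = €6,569.55.

€6,569.55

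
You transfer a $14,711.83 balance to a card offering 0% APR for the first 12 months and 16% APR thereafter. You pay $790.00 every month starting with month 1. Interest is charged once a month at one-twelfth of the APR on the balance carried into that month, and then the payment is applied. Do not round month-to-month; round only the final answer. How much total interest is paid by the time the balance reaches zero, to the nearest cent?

$282.09

Promo months 1–12 at r₀ = 0%/12 = 0; months 13+ at r₁ = 16%/12 = 0.0133333.
After month 12 (no interest yet): B = $14,711.83 − 12·$790.00 = $5,231.83.
Then at r₁ with $790.00/mo: n₂ = −ln(1 − r₁·B/P)/ln(1+r₁) ≈ 6.98 → 7 more payments.
Total paid = 18·$790.00 + $773.92 = $14,993.92; interest = $14,993.92 − $14,711.83 = $282.09.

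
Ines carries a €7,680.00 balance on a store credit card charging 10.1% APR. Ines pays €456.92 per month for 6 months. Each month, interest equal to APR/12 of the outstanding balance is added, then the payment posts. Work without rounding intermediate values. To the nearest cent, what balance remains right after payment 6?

Monthly rate r = 10.1%/12 = 0.841667% = 0.00841667.
Each month: B ← B·(1+r) − €456.92.
Month 1: interest €64.64; balance after payment €7,287.72.
Month 2: interest €61.34; balance after payment €6,892.14.
Month 3: interest €58.01; balance after payment €6,493.23.
Month 4: interest €54.65; balance after payment €6,090.96.
Month 5: interest €51.27; balance after payment €5,685.30.
Month 6: interest €47.85; balance after payment €5,276.24.

€5,276.24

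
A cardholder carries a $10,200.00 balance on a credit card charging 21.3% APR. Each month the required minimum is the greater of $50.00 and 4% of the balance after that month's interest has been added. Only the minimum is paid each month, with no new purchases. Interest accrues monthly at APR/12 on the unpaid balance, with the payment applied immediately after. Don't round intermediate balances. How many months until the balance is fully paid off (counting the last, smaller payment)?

Monthly rate r = 21.3%/12 = 1.775% = 0.01775.
While 4% of the post-interest balance exceeds $50.00, each month B ← (B·(1+r))·(1 − 0.04), i.e. B shrinks by the factor (1+r)·0.96 = 0.97704.
This holds for months 1–92. Entering month 93 the balance is $1,203.75; 4% of the post-interest balance is now below $50.00, so the flat $50.00 minimum applies from here.
From month 93 a fixed $50.00 at rate r clears $1,203.75 in 32 more payments. Total: 92 + 32 = 124 months.

124 months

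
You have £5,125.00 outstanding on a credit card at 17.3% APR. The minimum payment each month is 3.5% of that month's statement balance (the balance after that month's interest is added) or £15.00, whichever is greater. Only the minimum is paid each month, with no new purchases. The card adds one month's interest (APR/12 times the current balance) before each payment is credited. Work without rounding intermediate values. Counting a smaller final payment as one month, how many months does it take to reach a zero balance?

154 months

Monthly rate r = 17.3%/12 = 1.44167% = 0.0144167.
While 3.5% of the post-interest balance exceeds £15.00, each month B ← (B·(1+r))·(1 − 0.035), i.e. B shrinks by the factor (1+r)·0.965 = 0.97891.
This holds for months 1–118. Entering month 119 the balance is £414.43; 3.5% of the post-interest balance is now below £15.00, so the flat £15.00 minimum applies from here.
From month 119 a fixed £15.00 at rate r clears £414.43 in 36 more payments. Total: 118 + 36 = 154 months.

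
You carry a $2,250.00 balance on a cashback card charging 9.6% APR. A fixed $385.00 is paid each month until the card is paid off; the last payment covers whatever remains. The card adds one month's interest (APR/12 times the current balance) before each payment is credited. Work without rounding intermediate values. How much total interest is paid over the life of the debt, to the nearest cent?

Monthly rate r = 9.6%/12 = 0.8% = 0.008.
Payoff takes n = ⌈−ln(1 − rB₀/P)/ln(1+r)⌉ = ⌈6.009⌉ = 7 payments; the last is $3.52.
Total paid = 6·$385.00 + $3.52 = $2,313.52.
Total interest = total paid − principal = $2,313.52 − $2,250.00 = $63.52.

$63.52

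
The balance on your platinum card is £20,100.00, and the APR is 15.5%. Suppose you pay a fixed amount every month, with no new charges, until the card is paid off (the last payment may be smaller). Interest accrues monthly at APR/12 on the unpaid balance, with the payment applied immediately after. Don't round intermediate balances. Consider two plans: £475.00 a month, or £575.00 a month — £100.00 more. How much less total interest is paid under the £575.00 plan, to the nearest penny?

£2,364.49

Monthly rate r = 15.5%/12 = 1.29167% = 0.0129167.
At £475.00/mo: n = ⌈−ln(1 − rB₀/P)/ln(1+r)⌉ = 62 payments (last £299.12); total interest = total paid − £20,100.00 = £9,174.12.
At £575.00/mo: 47 payments (last £459.63); total interest £6,809.63.
Interest saved = £9,174.12 − £6,809.63 = £2,364.49.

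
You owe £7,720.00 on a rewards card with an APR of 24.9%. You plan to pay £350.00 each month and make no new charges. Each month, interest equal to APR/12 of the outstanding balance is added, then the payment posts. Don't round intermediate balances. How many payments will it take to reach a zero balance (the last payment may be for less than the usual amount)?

30 payments

Monthly rate r = 24.9%/12 = 2.075% = 0.02075.
Recurrence: B ← B·(1+r) − £350.00.
Month 1: interest £160.19; balance after payment £7,530.19.
Month 2: interest £156.25; balance after payment £7,336.44.
Closed form: n = −ln(1 − rB₀/P)/ln(1+r) = −ln(0.54231)/ln(1.02075) ≈ 29.795, so the balance reaches zero during payment 30.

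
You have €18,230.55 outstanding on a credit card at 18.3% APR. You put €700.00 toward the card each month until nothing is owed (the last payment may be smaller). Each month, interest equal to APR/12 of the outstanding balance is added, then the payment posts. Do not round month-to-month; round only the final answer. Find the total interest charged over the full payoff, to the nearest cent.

€5,178.85

Monthly rate r = 18.3%/12 = 1.525% = 0.01525.
Payoff takes n = ⌈−ln(1 − rB₀/P)/ln(1+r)⌉ = ⌈33.440⌉ = 34 payments; the last is €309.40.
Total paid = 33·€700.00 + €309.40 = €23,409.40.
Total interest = total paid − principal = €23,409.40 − €18,230.55 = €5,178.85.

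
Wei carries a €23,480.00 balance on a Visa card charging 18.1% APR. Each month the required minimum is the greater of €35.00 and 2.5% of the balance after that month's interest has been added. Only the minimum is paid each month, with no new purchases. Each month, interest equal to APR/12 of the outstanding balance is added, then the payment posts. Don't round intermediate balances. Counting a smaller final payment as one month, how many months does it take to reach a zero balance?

335 months

Monthly rate r = 18.1%/12 = 1.50833% = 0.0150833.
While 2.5% of the post-interest balance exceeds €35.00, each month B ← (B·(1+r))·(1 − 0.025), i.e. B shrinks by the factor (1+r)·0.975 = 0.98971.
This holds for months 1–274. Entering month 275 the balance is €1,378.57; 2.5% of the post-interest balance is now below €35.00, so the flat €35.00 minimum applies from here.
From month 275 a fixed €35.00 at rate r clears €1,378.57 in 61 more payments. Total: 274 + 61 = 335 months.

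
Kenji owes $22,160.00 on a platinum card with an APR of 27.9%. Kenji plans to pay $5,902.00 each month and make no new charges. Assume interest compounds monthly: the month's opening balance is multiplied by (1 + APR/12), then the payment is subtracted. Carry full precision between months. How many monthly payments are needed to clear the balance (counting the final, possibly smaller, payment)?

Monthly rate r = 27.9%/12 = 2.325% = 0.02325.
Recurrence: B ← B·(1+r) − $5,902.00.
Month 1: interest $515.22; balance after payment $16,773.22.
Month 2: interest $389.98; balance after payment $11,261.20.
Month 3: interest $261.82; balance after payment $5,621.02.
Month 4: interest $130.69; balance after payment $0.00.

4 payments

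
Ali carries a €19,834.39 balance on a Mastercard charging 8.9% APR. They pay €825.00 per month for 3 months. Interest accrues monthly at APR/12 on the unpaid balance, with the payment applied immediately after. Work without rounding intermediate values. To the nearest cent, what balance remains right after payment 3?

€17,785.58

Monthly rate r = 8.9%/12 = 0.741667% = 0.00741667.
Each month: B ← B·(1+r) − €825.00.
Month 1: interest €147.11; balance after payment €19,156.50.
Month 2: interest €142.08; balance after payment €18,473.57.
Month 3: interest €137.01; balance after payment €17,785.58.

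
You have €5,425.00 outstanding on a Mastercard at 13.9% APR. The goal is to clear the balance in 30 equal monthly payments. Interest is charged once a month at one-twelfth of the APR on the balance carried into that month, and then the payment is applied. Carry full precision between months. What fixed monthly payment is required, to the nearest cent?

€215.10

Monthly rate r = 13.9%/12 = 1.15833% = 0.0115833.
Level-payment amortization: P = B₀·r / (1 − (1+r)^(−n)) = 5425.00·0.0115833 / (1 − 1.01158^(−30)).
Denominator 1 − (1+r)^(−30) = 0.292135653.
P = 62.8396 / 0.292135653 ≈ 215.10.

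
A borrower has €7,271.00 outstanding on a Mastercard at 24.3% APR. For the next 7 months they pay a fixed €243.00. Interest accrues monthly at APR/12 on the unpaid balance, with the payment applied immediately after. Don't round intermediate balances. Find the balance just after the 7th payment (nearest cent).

Monthly rate r = 24.3%/12 = 2.025% = 0.02025.
Each month: B ← B·(1+r) − €243.00.
Month 1: interest €147.24; balance after payment €7,175.24.
Month 2: interest €145.30; balance after payment €7,077.54.
Month 3: interest €143.32; balance after payment €6,977.86.
Month 4: interest €141.30; balance after payment €6,876.16.
Month 5: interest €139.24; balance after payment €6,772.40.
Month 6: interest €137.14; balance after payment €6,666.54.
Month 7: interest €135.00; balance after payment €6,558.54.

€6,558.54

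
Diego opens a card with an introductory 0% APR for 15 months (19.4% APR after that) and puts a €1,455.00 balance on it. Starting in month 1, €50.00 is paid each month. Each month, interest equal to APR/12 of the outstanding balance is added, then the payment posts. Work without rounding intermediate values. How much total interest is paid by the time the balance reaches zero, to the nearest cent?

€101.62

Promo months 1–15 at r₀ = 0%/12 = 0; months 16+ at r₁ = 19.4%/12 = 0.0161667.
After month 15 (no interest yet): B = €1,455.00 − 15·€50.00 = €705.00.
Then at r₁ with €50.00/mo: n₂ = −ln(1 − r₁·B/P)/ln(1+r₁) ≈ 16.13 → 17 more payments.
Total paid = 31·€50.00 + €6.62 = €1,556.62; interest = €1,556.62 − €1,455.00 = €101.62.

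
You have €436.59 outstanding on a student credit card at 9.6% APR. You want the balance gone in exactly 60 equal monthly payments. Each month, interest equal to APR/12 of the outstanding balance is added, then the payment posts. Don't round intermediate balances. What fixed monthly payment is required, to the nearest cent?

€9.19

Monthly rate r = 9.6%/12 = 0.8% = 0.008.
Level-payment amortization: P = B₀·r / (1 − (1+r)^(−n)) = 436.59·0.008 / (1 − 1.008^(−60)).
Denominator 1 − (1+r)^(−60) = 0.380033713.
P = 3.49272 / 0.380033713 ≈ 9.19.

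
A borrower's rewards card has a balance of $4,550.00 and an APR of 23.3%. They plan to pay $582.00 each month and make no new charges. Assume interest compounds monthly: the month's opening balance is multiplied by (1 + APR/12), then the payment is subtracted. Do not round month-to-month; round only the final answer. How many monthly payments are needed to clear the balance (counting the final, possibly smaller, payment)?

Monthly rate r = 23.3%/12 = 1.94167% = 0.0194167.
Recurrence: B ← B·(1+r) − $582.00.
Month 1: interest $88.35; balance after payment $4,056.35.
Month 2: interest $78.76; balance after payment $3,553.11.
Closed form: n = −ln(1 − rB₀/P)/ln(1+r) = −ln(0.8482)/ln(1.01942) ≈ 8.561, so the balance reaches zero during payment 9.

9 months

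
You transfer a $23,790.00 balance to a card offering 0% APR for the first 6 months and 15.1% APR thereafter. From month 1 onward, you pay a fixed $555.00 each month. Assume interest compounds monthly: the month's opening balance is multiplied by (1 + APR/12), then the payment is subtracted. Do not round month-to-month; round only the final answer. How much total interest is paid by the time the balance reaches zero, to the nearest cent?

$7,208.84

Promo months 1–6 at r₀ = 0%/12 = 0; months 7+ at r₁ = 15.1%/12 = 0.0125833.
After month 6 (no interest yet): B = $23,790.00 − 6·$555.00 = $20,460.00.
Then at r₁ with $555.00/mo: n₂ = −ln(1 − r₁·B/P)/ln(1+r₁) ≈ 49.85 → 50 more payments.
Total paid = 55·$555.00 + $473.84 = $30,998.84; interest = $30,998.84 − $23,790.00 = $7,208.84.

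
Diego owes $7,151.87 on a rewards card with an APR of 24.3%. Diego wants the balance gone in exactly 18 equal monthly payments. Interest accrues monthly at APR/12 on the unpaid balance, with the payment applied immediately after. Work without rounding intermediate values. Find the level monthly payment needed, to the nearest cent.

$478.09

Monthly rate r = 24.3%/12 = 2.025% = 0.02025.
Level-payment amortization: P = B₀·r / (1 − (1+r)^(−n)) = 7151.87·0.02025 / (1 − 1.02025^(−18)).
Denominator 1 − (1+r)^(−18) = 0.302922383.
P = 144.825 / 0.302922383 ≈ 478.09.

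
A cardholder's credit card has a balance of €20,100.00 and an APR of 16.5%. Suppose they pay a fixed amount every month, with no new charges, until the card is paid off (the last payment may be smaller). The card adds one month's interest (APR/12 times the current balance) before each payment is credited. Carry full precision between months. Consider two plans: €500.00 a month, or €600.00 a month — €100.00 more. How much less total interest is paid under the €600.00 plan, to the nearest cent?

€2,336.39

Monthly rate r = 16.5%/12 = 1.375% = 0.01375.
At €500.00/mo: n = ⌈−ln(1 − rB₀/P)/ln(1+r)⌉ = 59 payments (last €460.50); total interest = total paid − €20,100.00 = €9,360.50.
At €600.00/mo: 46 payments (last €124.11); total interest €7,024.11.
Interest saved = €9,360.50 − €7,024.11 = €2,336.39.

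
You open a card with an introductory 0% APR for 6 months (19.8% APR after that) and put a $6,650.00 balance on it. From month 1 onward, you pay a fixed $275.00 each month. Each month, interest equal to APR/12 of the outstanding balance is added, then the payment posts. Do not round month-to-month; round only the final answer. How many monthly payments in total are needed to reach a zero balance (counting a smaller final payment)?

Promo months 1–6 at r₀ = 0%/12 = 0; months 7+ at r₁ = 19.8%/12 = 0.0165.
After month 6 (no interest yet): B = $6,650.00 − 6·$275.00 = $5,000.00.
Then at r₁ with $275.00/mo: n₂ = −ln(1 − r₁·B/P)/ln(1+r₁) ≈ 21.79 → 22 more payments.

28 payments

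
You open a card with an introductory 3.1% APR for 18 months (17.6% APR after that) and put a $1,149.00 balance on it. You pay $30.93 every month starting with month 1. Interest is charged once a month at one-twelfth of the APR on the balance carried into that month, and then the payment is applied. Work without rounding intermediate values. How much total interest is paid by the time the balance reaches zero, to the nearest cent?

Promo months 1–18 at r₀ = 3.1%/12 = 0.00258333; months 19+ at r₁ = 17.6%/12 = 0.0146667.
After month 18: iterate B ← B·(1+r₀) − $30.93 for 18 months → $634.48.
Then at r₁ with $30.93/mo: n₂ = −ln(1 − r₁·B/P)/ln(1+r₁) ≈ 24.58 → 25 more payments.
Total paid = 42·$30.93 + $18.04 = $1,317.10; interest = $1,317.10 − $1,149.00 = $168.10.

$168.10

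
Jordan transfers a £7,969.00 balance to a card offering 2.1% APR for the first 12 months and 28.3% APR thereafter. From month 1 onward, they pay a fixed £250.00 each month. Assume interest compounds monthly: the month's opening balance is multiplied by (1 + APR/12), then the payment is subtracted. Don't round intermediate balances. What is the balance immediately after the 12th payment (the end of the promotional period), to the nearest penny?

Promo months 1–12 at r₀ = 2.1%/12 = 0.00175; months 13+ at r₁ = 28.3%/12 = 0.0235833.
After month 12: iterate B ← B·(1+r₀) − £250.00 for 12 months → £5,108.93.

£5,108.93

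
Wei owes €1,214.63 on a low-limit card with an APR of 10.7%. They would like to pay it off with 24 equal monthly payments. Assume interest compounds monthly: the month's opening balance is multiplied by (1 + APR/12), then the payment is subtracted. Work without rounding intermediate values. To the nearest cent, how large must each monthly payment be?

€56.44

Monthly rate r = 10.7%/12 = 0.891667% = 0.00891667.
Level-payment amortization: P = B₀·r / (1 − (1+r)^(−n)) = 1214.63·0.00891667 / (1 − 1.00892^(−24)).
Denominator 1 − (1+r)^(−24) = 0.191885523.
P = 10.8305 / 0.191885523 ≈ 56.44.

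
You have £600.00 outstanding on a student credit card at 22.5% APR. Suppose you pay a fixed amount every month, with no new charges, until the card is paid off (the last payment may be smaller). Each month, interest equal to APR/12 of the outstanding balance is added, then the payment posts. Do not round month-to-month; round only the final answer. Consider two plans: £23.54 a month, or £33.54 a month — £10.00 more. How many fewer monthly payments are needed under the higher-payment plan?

13 fewer payments

Monthly rate r = 22.5%/12 = 1.875% = 0.01875.
At £23.54/mo: n = ⌈−ln(1 − rB₀/P)/ln(1+r)⌉ = 35 payments (last £23.22); total interest = total paid − £600.00 = £223.58.
At £33.54/mo: 22 payments (last £33.40); total interest £137.74.
Payments saved = 35 − 22 = 13.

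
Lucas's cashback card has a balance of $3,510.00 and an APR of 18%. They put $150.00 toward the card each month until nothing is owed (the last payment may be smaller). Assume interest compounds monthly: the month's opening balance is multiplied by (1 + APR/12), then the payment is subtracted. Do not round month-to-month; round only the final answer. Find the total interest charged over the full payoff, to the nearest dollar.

$846

Monthly rate r = 18%/12 = 1.5% = 0.015.
Payoff takes n = ⌈−ln(1 − rB₀/P)/ln(1+r)⌉ = ⌈29.037⌉ = 30 payments; the last is $5.61.
Total paid = 29·$150.00 + $5.61 = $4,355.61.
Total interest = total paid − principal = $4,355.61 − $3,510.00 = $845.61.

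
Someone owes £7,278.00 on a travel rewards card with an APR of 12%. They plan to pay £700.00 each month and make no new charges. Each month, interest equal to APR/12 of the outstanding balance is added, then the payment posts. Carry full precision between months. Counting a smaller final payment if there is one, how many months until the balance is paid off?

12 payments

Monthly rate r = 12%/12 = 1% = 0.01.
Recurrence: B ← B·(1+r) − £700.00.
Month 1: interest £72.78; balance after payment £6,650.78.
Month 2: interest £66.51; balance after payment £6,017.29.
Closed form: n = −ln(1 − rB₀/P)/ln(1+r) = −ln(0.89603)/ln(1.01) ≈ 11.033, so the balance reaches zero during payment 12.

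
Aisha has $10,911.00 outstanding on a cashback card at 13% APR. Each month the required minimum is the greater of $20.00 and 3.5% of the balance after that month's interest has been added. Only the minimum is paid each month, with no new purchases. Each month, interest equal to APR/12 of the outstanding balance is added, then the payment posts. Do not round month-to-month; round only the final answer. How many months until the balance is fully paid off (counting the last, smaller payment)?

154 months

Monthly rate r = 13%/12 = 1.08333% = 0.0108333.
While 3.5% of the post-interest balance exceeds $20.00, each month B ← (B·(1+r))·(1 − 0.035), i.e. B shrinks by the factor (1+r)·0.965 = 0.97545.
This holds for months 1–120. Entering month 121 the balance is $552.95; 3.5% of the post-interest balance is now below $20.00, so the flat $20.00 minimum applies from here.
From month 121 a fixed $20.00 at rate r clears $552.95 in 34 more payments. Total: 120 + 34 = 154 months.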